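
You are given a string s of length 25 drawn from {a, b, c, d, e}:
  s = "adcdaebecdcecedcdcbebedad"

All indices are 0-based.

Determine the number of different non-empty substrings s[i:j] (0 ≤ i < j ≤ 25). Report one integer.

sorted suffixes:
  #0 SA[0]=23  'ad'
  #1 SA[1]=0  'adcdaebecdcecedcdcbebedad'
  #2 SA[2]=4  'aebecdcecedcdcbebedad'
  #3 SA[3]=18  'bebedad'
  #4 SA[4]=6  'becdcecedcdcbebedad'
  #5 SA[5]=20  'bedad'
  #6 SA[6]=17  'cbebedad'
  #7 SA[7]=2  'cdaebecdcecedcdcbebedad'
  #8 SA[8]=15  'cdcbebedad'
  #9 SA[9]=8  'cdcecedcdcbebedad'
  #10 SA[10]=10  'cecedcdcbebedad'
  #11 SA[11]=12  'cedcdcbebedad'
  #12 SA[12]=24  'd'
  #13 SA[13]=22  'dad'
  #14 SA[14]=3  'daebecdcecedcdcbebedad'
  #15 SA[15]=16  'dcbebedad'
  #16 SA[16]=1  'dcdaebecdcecedcdcbebedad'
  #17 SA[17]=14  'dcdcbebedad'
  #18 SA[18]=9  'dcecedcdcbebedad'
  #19 SA[19]=5  'ebecdcecedcdcbebedad'
  #20 SA[20]=19  'ebedad'
  #21 SA[21]=7  'ecdcecedcdcbebedad'
  #22 SA[22]=11  'ecedcdcbebedad'
  #23 SA[23]=21  'edad'
  #24 SA[24]=13  'edcdcbebedad'

SA = [23, 0, 4, 18, 6, 20, 17, 2, 15, 8, 10, 12, 24, 22, 3, 16, 1, 14, 9, 5, 19, 7, 11, 21, 13]
i: (SA[i-1],SA[i]) lcp shared
  1: (23,0) 2 'ad'
  2: (0,4) 1 'a'
  3: (4,18) 0 ''
  4: (18,6) 2 'be'
  5: (6,20) 2 'be'
  6: (20,17) 0 ''
  7: (17,2) 1 'c'
  8: (2,15) 2 'cd'
  9: (15,8) 3 'cdc'
  10: (8,10) 1 'c'
  11: (10,12) 2 'ce'
  12: (12,24) 0 ''
  13: (24,22) 1 'd'
  14: (22,3) 2 'da'
  15: (3,16) 1 'd'
  16: (16,1) 2 'dc'
  17: (1,14) 3 'dcd'
  18: (14,9) 2 'dc'
  19: (9,5) 0 ''
  20: (5,19) 3 'ebe'
  21: (19,7) 1 'e'
  22: (7,11) 2 'ec'
  23: (11,21) 1 'e'
  24: (21,13) 2 'ed'

n(n+1)/2 = 25·26/2 = 325
Σ LCP = 0 + 2 + 1 + 0 + 2 + 2 + 0 + 1 + 2 + 3 + 1 + 2 + 0 + 1 + 2 + 1 + 2 + 3 + 2 + 0 + 3 + 1 + 2 + 1 + 2 = 36
distinct = 325 − 36 = 289

289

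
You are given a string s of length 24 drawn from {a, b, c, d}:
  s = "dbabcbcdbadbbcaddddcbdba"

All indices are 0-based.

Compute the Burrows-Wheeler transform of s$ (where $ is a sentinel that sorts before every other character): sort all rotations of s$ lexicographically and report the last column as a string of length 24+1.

rank  rotation                   last
    0  $dbabcbcdbadbbcaddddcbdba  a
    1  a$dbabcbcdbadbbcaddddcbdb  b
    2  abcbcdbadbbcaddddcbdba$db  b
    3  adbbcaddddcbdba$dbabcbcdb  b
    4  addddcbdba$dbabcbcdbadbbc  c
    5  ba$dbabcbcdbadbbcaddddcbd  d
    6  babcbcdbadbbcaddddcbdba$d  d
    7  badbbcaddddcbdba$dbabcbcd  d
    8  bbcaddddcbdba$dbabcbcdbad  d
    9  bcaddddcbdba$dbabcbcdbadb  b
   10  bcbcdbadbbcaddddcbdba$dba  a
   11  bcdbadbbcaddddcbdba$dbabc  c
   12  bdba$dbabcbcdbadbbcaddddc  c
   13  caddddcbdba$dbabcbcdbadbb  b
   14  cbcdbadbbcaddddcbdba$dbab  b
   15  cbdba$dbabcbcdbadbbcadddd  d
   16  cdbadbbcaddddcbdba$dbabcb  b
   17  dba$dbabcbcdbadbbcaddddcb  b
   18  dbabcbcdbadbbcaddddcbdba$  $
   19  dbadbbcaddddcbdba$dbabcbc  c
   20  dbbcaddddcbdba$dbabcbcdba  a
   21  dcbdba$dbabcbcdbadbbcaddd  d
   22  ddcbdba$dbabcbcdbadbbcadd  d
   23  dddcbdba$dbabcbcdbadbbcad  d
   24  ddddcbdba$dbabcbcdbadbbca  a

abbbcddddbaccbbdbb$caddda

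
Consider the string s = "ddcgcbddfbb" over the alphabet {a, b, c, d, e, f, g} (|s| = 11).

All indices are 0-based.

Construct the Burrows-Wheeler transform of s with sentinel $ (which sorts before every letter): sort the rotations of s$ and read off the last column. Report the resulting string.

bbfcgdd$bddc

rank  rotation      last
    0  $ddcgcbddfbb  b
    1  b$ddcgcbddfb  b
    2  bb$ddcgcbddf  f
    3  bddfbb$ddcgc  c
    4  cbddfbb$ddcg  g
    5  cgcbddfbb$dd  d
    6  dcgcbddfbb$d  d
    7  ddcgcbddfbb$  $
    8  ddfbb$ddcgcb  b
    9  dfbb$ddcgcbd  d
   10  fbb$ddcgcbdd  d
   11  gcbddfbb$ddc  c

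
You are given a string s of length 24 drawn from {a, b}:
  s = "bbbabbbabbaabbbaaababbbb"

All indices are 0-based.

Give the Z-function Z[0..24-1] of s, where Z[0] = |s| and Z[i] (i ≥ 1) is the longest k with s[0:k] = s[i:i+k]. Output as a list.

Z[0]=24
i=1: i≥r, start 0; Z[1]=2 scan→box=[1,3)
i=2: min(r-i=1, Z[1]=2)=1; Z[2]=1
i=3: i≥r, start 0; Z[3]=0
i=4: i≥r, start 0; Z[4]=6 scan→box=[4,10)
i=5: min(r-i=5, Z[1]=2)=2; Z[5]=2
i=6: min(r-i=4, Z[2]=1)=1; Z[6]=1
i=7: min(r-i=3, Z[3]=0)=0; Z[7]=0
i=8: min(r-i=2, Z[4]=6)=2; Z[8]=2
i=9: min(r-i=1, Z[5]=2)=1; Z[9]=1
i=10: i≥r, start 0; Z[10]=0
i=11: i≥r, start 0; Z[11]=0
i=12: i≥r, start 0; Z[12]=4 scan→box=[12,16)
i=13: min(r-i=3, Z[1]=2)=2; Z[13]=2
i=14: min(r-i=2, Z[2]=1)=1; Z[14]=1
i=15: min(r-i=1, Z[3]=0)=0; Z[15]=0
i=16: i≥r, start 0; Z[16]=0
i=17: i≥r, start 0; Z[17]=0
i=18: i≥r, start 0; Z[18]=1 scan→box=[18,19)
i=19: i≥r, start 0; Z[19]=0
i=20: i≥r, start 0; Z[20]=3 scan→box=[20,23)
i=21: min(r-i=2, Z[1]=2)=2; Z[21]=3 scan→box=[21,24)
i=22: min(r-i=2, Z[1]=2)=2; Z[22]=2
i=23: min(r-i=1, Z[2]=1)=1; Z[23]=1

[24, 2, 1, 0, 6, 2, 1, 0, 2, 1, 0, 0, 4, 2, 1, 0, 0, 0, 1, 0, 3, 3, 2, 1]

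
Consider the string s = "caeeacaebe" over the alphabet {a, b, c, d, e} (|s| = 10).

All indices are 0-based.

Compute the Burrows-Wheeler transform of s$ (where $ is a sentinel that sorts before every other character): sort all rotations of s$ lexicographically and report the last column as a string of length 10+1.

rank  rotation     last
    0  $caeeacaebe  e
    1  acaebe$caee  e
    2  aebe$caeeac  c
    3  aeeacaebe$c  c
    4  be$caeeacae  e
    5  caebe$caeea  a
    6  caeeacaebe$  $
    7  e$caeeacaeb  b
    8  eacaebe$cae  e
    9  ebe$caeeaca  a
   10  eeacaebe$ca  a

eeccea$beaa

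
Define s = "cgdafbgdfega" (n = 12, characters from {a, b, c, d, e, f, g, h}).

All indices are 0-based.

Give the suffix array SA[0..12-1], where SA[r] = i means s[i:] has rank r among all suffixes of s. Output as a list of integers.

rank→(start, suffix):
  0 → (11, 'a')
  1 → (3, 'afbgdfega')
  2 → (5, 'bgdfega')
  3 → (0, 'cgdafbgdfega')
  4 → (2, 'dafbgdfega')
  5 → (7, 'dfega')
  6 → (9, 'ega')
  7 → (4, 'fbgdfega')
  8 → (8, 'fega')
  9 → (10, 'ga')
  10 → (1, 'gdafbgdfega')
  11 → (6, 'gdfega')

[11, 3, 5, 0, 2, 7, 9, 4, 8, 10, 1, 6]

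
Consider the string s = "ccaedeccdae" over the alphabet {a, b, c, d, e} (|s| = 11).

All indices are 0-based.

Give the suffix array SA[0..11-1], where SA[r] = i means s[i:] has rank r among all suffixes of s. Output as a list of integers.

rank | idx | suffix
   0 |   9 | ae
   1 |   2 | aedeccdae
   2 |   1 | caedeccdae
   3 |   0 | ccaedeccdae
   4 |   6 | ccdae
   5 |   7 | cdae
   6 |   8 | dae
   7 |   4 | deccdae
   8 |  10 | e
   9 |   5 | eccdae
  10 |   3 | edeccdae

[9, 2, 1, 0, 6, 7, 8, 4, 10, 5, 3]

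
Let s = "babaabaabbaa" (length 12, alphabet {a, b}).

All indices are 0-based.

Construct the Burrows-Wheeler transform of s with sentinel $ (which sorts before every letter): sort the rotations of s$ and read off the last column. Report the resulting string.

rank  rotation       last
    0  $babaabaabbaa  a
    1  a$babaabaabba  a
    2  aa$babaabaabb  b
    3  aabaabbaa$bab  b
    4  aabbaa$babaab  b
    5  abaabaabbaa$b  b
    6  abaabbaa$baba  a
    7  abbaa$babaaba  a
    8  baa$babaabaab  b
    9  baabaabbaa$ba  a
   10  baabbaa$babaa  a
   11  babaabaabbaa$  $
   12  bbaa$babaabaa  a

aabbbbaabaa$a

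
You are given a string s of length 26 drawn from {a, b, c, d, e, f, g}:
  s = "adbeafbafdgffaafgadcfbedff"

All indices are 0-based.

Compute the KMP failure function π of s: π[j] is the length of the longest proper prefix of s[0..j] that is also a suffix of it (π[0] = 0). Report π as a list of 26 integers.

[0, 0, 0, 0, 1, 0, 0, 1, 0, 0, 0, 0, 0, 1, 1, 0, 0, 1, 2, 0, 0, 0, 0, 0, 0, 0]

π[0] = 0
j=1 s[j]='d': π[1]=0 (border '')
j=2 s[j]='b': π[2]=0 (border '')
j=3 s[j]='e': π[3]=0 (border '')
j=4 s[j]='a': π[4]=1 (border 'a')
j=5 s[j]='f': k: 1→0; π[5]=0 (border '')
j=6 s[j]='b': π[6]=0 (border '')
j=7 s[j]='a': π[7]=1 (border 'a')
j=8 s[j]='f': k: 1→0; π[8]=0 (border '')
j=9 s[j]='d': π[9]=0 (border '')
j=10 s[j]='g': π[10]=0 (border '')
j=11 s[j]='f': π[11]=0 (border '')
j=12 s[j]='f': π[12]=0 (border '')
j=13 s[j]='a': π[13]=1 (border 'a')
j=14 s[j]='a': k: 1→0; π[14]=1 (border 'a')
j=15 s[j]='f': k: 1→0; π[15]=0 (border '')
j=16 s[j]='g': π[16]=0 (border '')
j=17 s[j]='a': π[17]=1 (border 'a')
j=18 s[j]='d': π[18]=2 (border 'ad')
j=19 s[j]='c': k: 2→0; π[19]=0 (border '')
j=20 s[j]='f': π[20]=0 (border '')
j=21 s[j]='b': π[21]=0 (border '')
j=22 s[j]='e': π[22]=0 (border '')
j=23 s[j]='d': π[23]=0 (border '')
j=24 s[j]='f': π[24]=0 (border '')
j=25 s[j]='f': π[25]=0 (border '')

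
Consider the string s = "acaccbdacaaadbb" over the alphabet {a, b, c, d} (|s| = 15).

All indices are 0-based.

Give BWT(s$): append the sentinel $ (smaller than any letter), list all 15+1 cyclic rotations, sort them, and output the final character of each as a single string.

bcad$cabdcaacaba

rank  rotation          last
    0  $acaccbdacaaadbb  b
    1  aaadbb$acaccbdac  c
    2  aadbb$acaccbdaca  a
    3  acaaadbb$acaccbd  d
    4  acaccbdacaaadbb$  $
    5  accbdacaaadbb$ac  c
    6  adbb$acaccbdacaa  a
    7  b$acaccbdacaaadb  b
    8  bb$acaccbdacaaad  d
    9  bdacaaadbb$acacc  c
   10  caaadbb$acaccbda  a
   11  caccbdacaaadbb$a  a
   12  cbdacaaadbb$acac  c
   13  ccbdacaaadbb$aca  a
   14  dacaaadbb$acaccb  b
   15  dbb$acaccbdacaaa  a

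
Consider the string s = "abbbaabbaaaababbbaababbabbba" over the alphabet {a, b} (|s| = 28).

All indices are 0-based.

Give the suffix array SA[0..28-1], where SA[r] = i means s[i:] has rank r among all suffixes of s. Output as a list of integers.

[27, 8, 9, 17, 10, 4, 18, 11, 5, 20, 23, 13, 0, 26, 7, 16, 3, 19, 22, 12, 25, 6, 15, 2, 21, 24, 14, 1]

sorted suffixes:
  #0 SA[0]=27  'a'
  #1 SA[1]=8  'aaaababbbaababbabbba'
  #2 SA[2]=9  'aaababbbaababbabbba'
  #3 SA[3]=17  'aababbabbba'
  #4 SA[4]=10  'aababbbaababbabbba'
  #5 SA[5]=4  'aabbaaaababbbaababbabbba'
  #6 SA[6]=18  'ababbabbba'
  #7 SA[7]=11  'ababbbaababbabbba'
  #8 SA[8]=5  'abbaaaababbbaababbabbba'
  #9 SA[9]=20  'abbabbba'
  #10 SA[10]=23  'abbba'
  #11 SA[11]=13  'abbbaababbabbba'
  #12 SA[12]=0  'abbbaabbaaaababbbaababbabbba'
  #13 SA[13]=26  'ba'
  #14 SA[14]=7  'baaaababbbaababbabbba'
  #15 SA[15]=16  'baababbabbba'
  #16 SA[16]=3  'baabbaaaababbbaababbabbba'
  #17 SA[17]=19  'babbabbba'
  #18 SA[18]=22  'babbba'
  #19 SA[19]=12  'babbbaababbabbba'
  #20 SA[20]=25  'bba'
  #21 SA[21]=6  'bbaaaababbbaababbabbba'
  #22 SA[22]=15  'bbaababbabbba'
  #23 SA[23]=2  'bbaabbaaaababbbaababbabbba'
  #24 SA[24]=21  'bbabbba'
  #25 SA[25]=24  'bbba'
  #26 SA[26]=14  'bbbaababbabbba'
  #27 SA[27]=1  'bbbaabbaaaababbbaababbabbba'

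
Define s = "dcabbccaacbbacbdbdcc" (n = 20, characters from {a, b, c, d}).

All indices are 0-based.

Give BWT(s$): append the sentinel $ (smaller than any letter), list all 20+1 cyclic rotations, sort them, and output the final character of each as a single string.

cccabbcabcdccdaadbb$b

rank  rotation               last
    0  $dcabbccaacbbacbdbdcc  c
    1  aacbbacbdbdcc$dcabbcc  c
    2  abbccaacbbacbdbdcc$dc  c
    3  acbbacbdbdcc$dcabbcca  a
    4  acbdbdcc$dcabbccaacbb  b
    5  bacbdbdcc$dcabbccaacb  b
    6  bbacbdbdcc$dcabbccaac  c
    7  bbccaacbbacbdbdcc$dca  a
    8  bccaacbbacbdbdcc$dcab  b
    9  bdbdcc$dcabbccaacbbac  c
   10  bdcc$dcabbccaacbbacbd  d
   11  c$dcabbccaacbbacbdbdc  c
   12  caacbbacbdbdcc$dcabbc  c
   13  cabbccaacbbacbdbdcc$d  d
   14  cbbacbdbdcc$dcabbccaa  a
   15  cbdbdcc$dcabbccaacbba  a
   16  cc$dcabbccaacbbacbdbd  d
   17  ccaacbbacbdbdcc$dcabb  b
   18  dbdcc$dcabbccaacbbacb  b
   19  dcabbccaacbbacbdbdcc$  $
   20  dcc$dcabbccaacbbacbdb  b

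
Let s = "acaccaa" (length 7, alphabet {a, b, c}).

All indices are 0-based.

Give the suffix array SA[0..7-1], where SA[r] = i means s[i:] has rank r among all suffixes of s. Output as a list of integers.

rank | idx | suffix
   0 |   6 | a
   1 |   5 | aa
   2 |   0 | acaccaa
   3 |   2 | accaa
   4 |   4 | caa
   5 |   1 | caccaa
   6 |   3 | ccaa

[6, 5, 0, 2, 4, 1, 3]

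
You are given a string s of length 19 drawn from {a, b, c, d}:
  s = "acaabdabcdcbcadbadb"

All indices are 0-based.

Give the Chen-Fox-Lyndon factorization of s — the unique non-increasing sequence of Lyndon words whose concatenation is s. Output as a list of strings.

emit factor 1: 'ac' (i=0, period=2)
emit factor 2: 'aabdabcdcbcadbadb' (i=2, period=17)

["ac", "aabdabcdcbcadbadb"]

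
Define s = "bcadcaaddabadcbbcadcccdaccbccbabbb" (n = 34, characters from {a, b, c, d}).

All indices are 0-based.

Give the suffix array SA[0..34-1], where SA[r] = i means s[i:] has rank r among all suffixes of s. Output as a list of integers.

[5, 9, 30, 23, 2, 11, 17, 6, 33, 29, 10, 32, 31, 14, 0, 15, 26, 4, 1, 16, 28, 13, 25, 27, 24, 19, 20, 21, 8, 22, 3, 12, 18, 7]

rank | idx | suffix
   0 |   5 | aaddabadcbbcadcccdaccbccbabbb
   1 |   9 | abadcbbcadcccdaccbccbabbb
   2 |  30 | abbb
   3 |  23 | accbccbabbb
   4 |   2 | adcaaddabadcbbcadcccdaccbccbabbb
   5 |  11 | adcbbcadcccdaccbccbabbb
   6 |  17 | adcccdaccbccbabbb
   7 |   6 | addabadcbbcadcccdaccbccbabbb
   8 |  33 | b
   9 |  29 | babbb
  10 |  10 | badcbbcadcccdaccbccbabbb
  11 |  32 | bb
  12 |  31 | bbb
  13 |  14 | bbcadcccdaccbccbabbb
  14 |   0 | bcadcaaddabadcbbcadcccdaccbccbabbb
  15 |  15 | bcadcccdaccbccbabbb
  16 |  26 | bccbabbb
  17 |   4 | caaddabadcbbcadcccdaccbccbabbb
  18 |   1 | cadcaaddabadcbbcadcccdaccbccbabbb
  19 |  16 | cadcccdaccbccbabbb
  20 |  28 | cbabbb
  21 |  13 | cbbcadcccdaccbccbabbb
  22 |  25 | cbccbabbb
  23 |  27 | ccbabbb
  24 |  24 | ccbccbabbb
  25 |  19 | cccdaccbccbabbb
  26 |  20 | ccdaccbccbabbb
  27 |  21 | cdaccbccbabbb
  28 |   8 | dabadcbbcadcccdaccbccbabbb
  29 |  22 | daccbccbabbb
  30 |   3 | dcaaddabadcbbcadcccdaccbccbabbb
  31 |  12 | dcbbcadcccdaccbccbabbb
  32 |  18 | dcccdaccbccbabbb
  33 |   7 | ddabadcbbcadcccdaccbccbabbb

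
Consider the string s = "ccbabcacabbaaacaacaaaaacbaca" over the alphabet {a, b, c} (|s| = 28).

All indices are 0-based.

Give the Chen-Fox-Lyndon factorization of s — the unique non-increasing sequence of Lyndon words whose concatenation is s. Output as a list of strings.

emit factor 1: 'c' (i=0, period=1)
emit factor 2: 'c' (i=1, period=1)
emit factor 3: 'b' (i=2, period=1)
emit factor 4: 'abcac' (i=3, period=5)
emit factor 5: 'abb' (i=8, period=3)
emit factor 6: 'aaacaac' (i=11, period=7)
emit factor 7: 'aaaaacbac' (i=18, period=9)
emit factor 8: 'a' (i=27, period=1)

["c", "c", "b", "abcac", "abb", "aaacaac", "aaaaacbac", "a"]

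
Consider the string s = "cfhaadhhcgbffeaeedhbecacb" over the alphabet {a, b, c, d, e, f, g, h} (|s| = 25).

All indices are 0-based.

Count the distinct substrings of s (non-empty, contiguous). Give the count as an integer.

307

rank→(start, suffix):
  0 → (3, 'aadhhcgbffeaeedhbecacb')
  1 → (22, 'acb')
  2 → (4, 'adhhcgbffeaeedhbecacb')
  3 → (14, 'aeedhbecacb')
  4 → (24, 'b')
  5 → (19, 'becacb')
  6 → (10, 'bffeaeedhbecacb')
  7 → (21, 'cacb')
  8 → (23, 'cb')
  9 → (0, 'cfhaadhhcgbffeaeedhbecacb')
  10 → (8, 'cgbffeaeedhbecacb')
  11 → (17, 'dhbecacb')
  12 → (5, 'dhhcgbffeaeedhbecacb')
  13 → (13, 'eaeedhbecacb')
  14 → (20, 'ecacb')
  15 → (16, 'edhbecacb')
  16 → (15, 'eedhbecacb')
  17 → (12, 'feaeedhbecacb')
  18 → (11, 'ffeaeedhbecacb')
  19 → (1, 'fhaadhhcgbffeaeedhbecacb')
  20 → (9, 'gbffeaeedhbecacb')
  21 → (2, 'haadhhcgbffeaeedhbecacb')
  22 → (18, 'hbecacb')
  23 → (7, 'hcgbffeaeedhbecacb')
  24 → (6, 'hhcgbffeaeedhbecacb')

SA = [3, 22, 4, 14, 24, 19, 10, 21, 23, 0, 8, 17, 5, 13, 20, 16, 15, 12, 11, 1, 9, 2, 18, 7, 6]
rank  pair      lcp
   1  s[3:],s[22:]  1  'a'
   2  s[22:],s[4:]  1  'a'
   3  s[4:],s[14:]  1  'a'
   4  s[14:],s[24:]  0  ''
   5  s[24:],s[19:]  1  'b'
   6  s[19:],s[10:]  1  'b'
   7  s[10:],s[21:]  0  ''
   8  s[21:],s[23:]  1  'c'
   9  s[23:],s[0:]  1  'c'
  10  s[0:],s[8:]  1  'c'
  11  s[8:],s[17:]  0  ''
  12  s[17:],s[5:]  2  'dh'
  13  s[5:],s[13:]  0  ''
  14  s[13:],s[20:]  1  'e'
  15  s[20:],s[16:]  1  'e'
  16  s[16:],s[15:]  1  'e'
  17  s[15:],s[12:]  0  ''
  18  s[12:],s[11:]  1  'f'
  19  s[11:],s[1:]  1  'f'
  20  s[1:],s[9:]  0  ''
  21  s[9:],s[2:]  0  ''
  22  s[2:],s[18:]  1  'h'
  23  s[18:],s[7:]  1  'h'
  24  s[7:],s[6:]  1  'h'

n(n+1)/2 = 25·26/2 = 325
Σ LCP = 0 + 1 + 1 + 1 + 0 + 1 + 1 + 0 + 1 + 1 + 1 + 0 + 2 + 0 + 1 + 1 + 1 + 0 + 1 + 1 + 0 + 0 + 1 + 1 + 1 = 18
distinct = 325 − 18 = 307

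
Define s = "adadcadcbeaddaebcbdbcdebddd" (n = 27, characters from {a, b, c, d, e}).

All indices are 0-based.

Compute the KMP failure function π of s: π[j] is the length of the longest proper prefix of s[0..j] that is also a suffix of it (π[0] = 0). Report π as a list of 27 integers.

[0, 0, 1, 2, 0, 1, 2, 0, 0, 0, 1, 2, 0, 1, 0, 0, 0, 0, 0, 0, 0, 0, 0, 0, 0, 0, 0]

π[0] = 0
j=1 s[j]='d': π[1]=0 (border '')
j=2 s[j]='a': π[2]=1 (border 'a')
j=3 s[j]='d': π[3]=2 (border 'ad')
j=4 s[j]='c': k: 2→0; π[4]=0 (border '')
j=5 s[j]='a': π[5]=1 (border 'a')
j=6 s[j]='d': π[6]=2 (border 'ad')
j=7 s[j]='c': k: 2→0; π[7]=0 (border '')
j=8 s[j]='b': π[8]=0 (border '')
j=9 s[j]='e': π[9]=0 (border '')
j=10 s[j]='a': π[10]=1 (border 'a')
j=11 s[j]='d': π[11]=2 (border 'ad')
j=12 s[j]='d': k: 2→0; π[12]=0 (border '')
j=13 s[j]='a': π[13]=1 (border 'a')
j=14 s[j]='e': k: 1→0; π[14]=0 (border '')
j=15 s[j]='b': π[15]=0 (border '')
j=16 s[j]='c': π[16]=0 (border '')
j=17 s[j]='b': π[17]=0 (border '')
j=18 s[j]='d': π[18]=0 (border '')
j=19 s[j]='b': π[19]=0 (border '')
j=20 s[j]='c': π[20]=0 (border '')
j=21 s[j]='d': π[21]=0 (border '')
j=22 s[j]='e': π[22]=0 (border '')
j=23 s[j]='b': π[23]=0 (border '')
j=24 s[j]='d': π[24]=0 (border '')
j=25 s[j]='d': π[25]=0 (border '')
j=26 s[j]='d': π[26]=0 (border '')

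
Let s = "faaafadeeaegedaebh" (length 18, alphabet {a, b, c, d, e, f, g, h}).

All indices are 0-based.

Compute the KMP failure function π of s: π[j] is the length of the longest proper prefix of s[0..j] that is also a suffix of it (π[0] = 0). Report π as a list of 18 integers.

π[0] = 0
j=1 s[j]='a': π[1]=0 (border '')
j=2 s[j]='a': π[2]=0 (border '')
j=3 s[j]='a': π[3]=0 (border '')
j=4 s[j]='f': π[4]=1 (border 'f')
j=5 s[j]='a': π[5]=2 (border 'fa')
j=6 s[j]='d': k: 2→0; π[6]=0 (border '')
j=7 s[j]='e': π[7]=0 (border '')
j=8 s[j]='e': π[8]=0 (border '')
j=9 s[j]='a': π[9]=0 (border '')
j=10 s[j]='e': π[10]=0 (border '')
j=11 s[j]='g': π[11]=0 (border '')
j=12 s[j]='e': π[12]=0 (border '')
j=13 s[j]='d': π[13]=0 (border '')
j=14 s[j]='a': π[14]=0 (border '')
j=15 s[j]='e': π[15]=0 (border '')
j=16 s[j]='b': π[16]=0 (border '')
j=17 s[j]='h': π[17]=0 (border '')

[0, 0, 0, 0, 1, 2, 0, 0, 0, 0, 0, 0, 0, 0, 0, 0, 0, 0]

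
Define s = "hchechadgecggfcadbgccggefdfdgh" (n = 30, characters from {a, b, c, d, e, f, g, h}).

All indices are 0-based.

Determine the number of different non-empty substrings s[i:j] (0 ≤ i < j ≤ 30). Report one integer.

434

rank | idx | suffix
   0 |  15 | adbgccggefdfdgh
   1 |   6 | adgecggfcadbgccggefdfdgh
   2 |  17 | bgccggefdfdgh
   3 |  14 | cadbgccggefdfdgh
   4 |  19 | ccggefdfdgh
   5 |  20 | cggefdfdgh
   6 |  10 | cggfcadbgccggefdfdgh
   7 |   4 | chadgecggfcadbgccggefdfdgh
   8 |   1 | chechadgecggfcadbgccggefdfdgh
   9 |  16 | dbgccggefdfdgh
  10 |  25 | dfdgh
  11 |   7 | dgecggfcadbgccggefdfdgh
  12 |  27 | dgh
  13 |   9 | ecggfcadbgccggefdfdgh
  14 |   3 | echadgecggfcadbgccggefdfdgh
  15 |  23 | efdfdgh
  16 |  13 | fcadbgccggefdfdgh
  17 |  24 | fdfdgh
  18 |  26 | fdgh
  19 |  18 | gccggefdfdgh
  20 |   8 | gecggfcadbgccggefdfdgh
  21 |  22 | gefdfdgh
  22 |  12 | gfcadbgccggefdfdgh
  23 |  21 | ggefdfdgh
  24 |  11 | ggfcadbgccggefdfdgh
  25 |  28 | gh
  26 |  29 | h
  27 |   5 | hadgecggfcadbgccggefdfdgh
  28 |   0 | hchechadgecggfcadbgccggefdfdgh
  29 |   2 | hechadgecggfcadbgccggefdfdgh

SA = [15, 6, 17, 14, 19, 20, 10, 4, 1, 16, 25, 7, 27, 9, 3, 23, 13, 24, 26, 18, 8, 22, 12, 21, 11, 28, 29, 5, 0, 2]
[i] adj suffixes → lcp
  [1] 15/6 → 2 ('ad')
  [2] 6/17 → 0 ('')
  [3] 17/14 → 0 ('')
  [4] 14/19 → 1 ('c')
  [5] 19/20 → 1 ('c')
  [6] 20/10 → 3 ('cgg')
  [7] 10/4 → 1 ('c')
  [8] 4/1 → 2 ('ch')
  [9] 1/16 → 0 ('')
  [10] 16/25 → 1 ('d')
  [11] 25/7 → 1 ('d')
  [12] 7/27 → 2 ('dg')
  [13] 27/9 → 0 ('')
  [14] 9/3 → 2 ('ec')
  [15] 3/23 → 1 ('e')
  [16] 23/13 → 0 ('')
  [17] 13/24 → 1 ('f')
  [18] 24/26 → 2 ('fd')
  [19] 26/18 → 0 ('')
  [20] 18/8 → 1 ('g')
  [21] 8/22 → 2 ('ge')
  [22] 22/12 → 1 ('g')
  [23] 12/21 → 1 ('g')
  [24] 21/11 → 2 ('gg')
  [25] 11/28 → 1 ('g')
  [26] 28/29 → 0 ('')
  [27] 29/5 → 1 ('h')
  [28] 5/0 → 1 ('h')
  [29] 0/2 → 1 ('h')

n(n+1)/2 = 30·31/2 = 465
Σ LCP = 0 + 2 + 0 + 0 + 1 + 1 + 3 + 1 + 2 + 0 + 1 + 1 + 2 + 0 + 2 + 1 + 0 + 1 + 2 + 0 + 1 + 2 + 1 + 1 + 2 + 1 + 0 + 1 + 1 + 1 = 31
distinct = 465 − 31 = 434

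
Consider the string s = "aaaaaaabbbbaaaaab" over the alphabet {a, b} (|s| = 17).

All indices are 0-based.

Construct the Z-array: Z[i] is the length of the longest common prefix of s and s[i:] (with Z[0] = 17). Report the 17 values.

Z[0]=17
i=1: i≥r, start 0; Z[1]=6 extend→box=[1,7)
i=2: min(r-i=5, Z[1]=6)=5; Z[2]=5
i=3: min(r-i=4, Z[2]=5)=4; Z[3]=4
i=4: min(r-i=3, Z[3]=4)=3; Z[4]=3
i=5: min(r-i=2, Z[4]=3)=2; Z[5]=2
i=6: min(r-i=1, Z[5]=2)=1; Z[6]=1
i=7: i≥r, start 0; Z[7]=0
i=8: i≥r, start 0; Z[8]=0
i=9: i≥r, start 0; Z[9]=0
i=10: i≥r, start 0; Z[10]=0
i=11: i≥r, start 0; Z[11]=5 extend→box=[11,16)
i=12: min(r-i=4, Z[1]=6)=4; Z[12]=4
i=13: min(r-i=3, Z[2]=5)=3; Z[13]=3
i=14: min(r-i=2, Z[3]=4)=2; Z[14]=2
i=15: min(r-i=1, Z[4]=3)=1; Z[15]=1
i=16: i≥r, start 0; Z[16]=0

[17, 6, 5, 4, 3, 2, 1, 0, 0, 0, 0, 5, 4, 3, 2, 1, 0]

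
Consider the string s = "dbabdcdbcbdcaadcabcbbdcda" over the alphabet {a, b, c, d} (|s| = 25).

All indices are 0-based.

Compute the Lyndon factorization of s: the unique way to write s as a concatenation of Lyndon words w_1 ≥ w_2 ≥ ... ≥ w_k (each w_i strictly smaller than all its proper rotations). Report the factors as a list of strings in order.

emit factor 1: 'd' (i=0, period=1)
emit factor 2: 'b' (i=1, period=1)
emit factor 3: 'abdcdbcbdc' (i=2, period=10)
emit factor 4: 'aadcabcbbdcd' (i=12, period=12)
emit factor 5: 'a' (i=24, period=1)

["d", "b", "abdcdbcbdc", "aadcabcbbdcd", "a"]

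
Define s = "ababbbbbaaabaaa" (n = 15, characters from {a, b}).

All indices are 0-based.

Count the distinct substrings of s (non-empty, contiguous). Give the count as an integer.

rank | idx | suffix
   0 |  14 | a
   1 |  13 | aa
   2 |  12 | aaa
   3 |   8 | aaabaaa
   4 |   9 | aabaaa
   5 |  10 | abaaa
   6 |   0 | ababbbbbaaabaaa
   7 |   2 | abbbbbaaabaaa
   8 |  11 | baaa
   9 |   7 | baaabaaa
  10 |   1 | babbbbbaaabaaa
  11 |   6 | bbaaabaaa
  12 |   5 | bbbaaabaaa
  13 |   4 | bbbbaaabaaa
  14 |   3 | bbbbbaaabaaa

SA = [14, 13, 12, 8, 9, 10, 0, 2, 11, 7, 1, 6, 5, 4, 3]
i: (SA[i-1],SA[i]) lcp shared
  1: (14,13) 1 'a'
  2: (13,12) 2 'aa'
  3: (12,8) 3 'aaa'
  4: (8,9) 2 'aa'
  5: (9,10) 1 'a'
  6: (10,0) 3 'aba'
  7: (0,2) 2 'ab'
  8: (2,11) 0 ''
  9: (11,7) 4 'baaa'
  10: (7,1) 2 'ba'
  11: (1,6) 1 'b'
  12: (6,5) 2 'bb'
  13: (5,4) 3 'bbb'
  14: (4,3) 4 'bbbb'

n(n+1)/2 = 15·16/2 = 120
Σ LCP = 0 + 1 + 2 + 3 + 2 + 1 + 3 + 2 + 0 + 4 + 2 + 1 + 2 + 3 + 4 = 30
distinct = 120 − 30 = 90

90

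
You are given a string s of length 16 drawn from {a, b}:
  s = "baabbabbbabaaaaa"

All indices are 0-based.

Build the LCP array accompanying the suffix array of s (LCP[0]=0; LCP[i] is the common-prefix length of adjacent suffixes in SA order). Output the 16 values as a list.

sorted suffixes:
  #0 SA[0]=15  'a'
  #1 SA[1]=14  'aa'
  #2 SA[2]=13  'aaa'
  #3 SA[3]=12  'aaaa'
  #4 SA[4]=11  'aaaaa'
  #5 SA[5]=1  'aabbabbbabaaaaa'
  #6 SA[6]=9  'abaaaaa'
  #7 SA[7]=2  'abbabbbabaaaaa'
  #8 SA[8]=5  'abbbabaaaaa'
  #9 SA[9]=10  'baaaaa'
  #10 SA[10]=0  'baabbabbbabaaaaa'
  #11 SA[11]=8  'babaaaaa'
  #12 SA[12]=4  'babbbabaaaaa'
  #13 SA[13]=7  'bbabaaaaa'
  #14 SA[14]=3  'bbabbbabaaaaa'
  #15 SA[15]=6  'bbbabaaaaa'

SA = [15, 14, 13, 12, 11, 1, 9, 2, 5, 10, 0, 8, 4, 7, 3, 6]
rank  pair      lcp
   1  s[15:],s[14:]  1  'a'
   2  s[14:],s[13:]  2  'aa'
   3  s[13:],s[12:]  3  'aaa'
   4  s[12:],s[11:]  4  'aaaa'
   5  s[11:],s[1:]  2  'aa'
   6  s[1:],s[9:]  1  'a'
   7  s[9:],s[2:]  2  'ab'
   8  s[2:],s[5:]  3  'abb'
   9  s[5:],s[10:]  0  ''
  10  s[10:],s[0:]  3  'baa'
  11  s[0:],s[8:]  2  'ba'
  12  s[8:],s[4:]  3  'bab'
  13  s[4:],s[7:]  1  'b'
  14  s[7:],s[3:]  4  'bbab'
  15  s[3:],s[6:]  2  'bb'

[0, 1, 2, 3, 4, 2, 1, 2, 3, 0, 3, 2, 3, 1, 4, 2]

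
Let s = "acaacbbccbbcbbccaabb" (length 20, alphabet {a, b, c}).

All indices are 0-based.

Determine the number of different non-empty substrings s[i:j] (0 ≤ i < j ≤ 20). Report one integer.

rank | idx | suffix
   0 |  16 | aabb
   1 |   2 | aacbbccbbcbbccaabb
   2 |  17 | abb
   3 |   0 | acaacbbccbbcbbccaabb
   4 |   3 | acbbccbbcbbccaabb
   5 |  19 | b
   6 |  18 | bb
   7 |   9 | bbcbbccaabb
   8 |  12 | bbccaabb
   9 |   5 | bbccbbcbbccaabb
  10 |  10 | bcbbccaabb
  11 |  13 | bccaabb
  12 |   6 | bccbbcbbccaabb
  13 |  15 | caabb
  14 |   1 | caacbbccbbcbbccaabb
  15 |   8 | cbbcbbccaabb
  16 |  11 | cbbccaabb
  17 |   4 | cbbccbbcbbccaabb
  18 |  14 | ccaabb
  19 |   7 | ccbbcbbccaabb

SA = [16, 2, 17, 0, 3, 19, 18, 9, 12, 5, 10, 13, 6, 15, 1, 8, 11, 4, 14, 7]
i: (SA[i-1],SA[i]) lcp shared
  1: (16,2) 2 'aa'
  2: (2,17) 1 'a'
  3: (17,0) 1 'a'
  4: (0,3) 2 'ac'
  5: (3,19) 0 ''
  6: (19,18) 1 'b'
  7: (18,9) 2 'bb'
  8: (9,12) 3 'bbc'
  9: (12,5) 4 'bbcc'
  10: (5,10) 1 'b'
  11: (10,13) 2 'bc'
  12: (13,6) 3 'bcc'
  13: (6,15) 0 ''
  14: (15,1) 3 'caa'
  15: (1,8) 1 'c'
  16: (8,11) 4 'cbbc'
  17: (11,4) 5 'cbbcc'
  18: (4,14) 1 'c'
  19: (14,7) 2 'cc'

n(n+1)/2 = 20·21/2 = 210
Σ LCP = 0 + 2 + 1 + 1 + 2 + 0 + 1 + 2 + 3 + 4 + 1 + 2 + 3 + 0 + 3 + 1 + 4 + 5 + 1 + 2 = 38
distinct = 210 − 38 = 172

172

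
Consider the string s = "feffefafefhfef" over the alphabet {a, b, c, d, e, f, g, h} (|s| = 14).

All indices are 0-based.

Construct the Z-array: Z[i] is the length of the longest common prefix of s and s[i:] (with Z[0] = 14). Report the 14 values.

Z[0]=14
i=1: outside box; Z[1]=0
i=2: outside box; Z[2]=1 grow→box=[2,3)
i=3: outside box; Z[3]=3 grow→box=[3,6)
i=4: min(r-i=2, Z[1]=0)=0; Z[4]=0
i=5: min(r-i=1, Z[2]=1)=1; Z[5]=1
i=6: outside box; Z[6]=0
i=7: outside box; Z[7]=3 grow→box=[7,10)
i=8: min(r-i=2, Z[1]=0)=0; Z[8]=0
i=9: min(r-i=1, Z[2]=1)=1; Z[9]=1
i=10: outside box; Z[10]=0
i=11: outside box; Z[11]=3 grow→box=[11,14)
i=12: min(r-i=2, Z[1]=0)=0; Z[12]=0
i=13: min(r-i=1, Z[2]=1)=1; Z[13]=1

[14, 0, 1, 3, 0, 1, 0, 3, 0, 1, 0, 3, 0, 1]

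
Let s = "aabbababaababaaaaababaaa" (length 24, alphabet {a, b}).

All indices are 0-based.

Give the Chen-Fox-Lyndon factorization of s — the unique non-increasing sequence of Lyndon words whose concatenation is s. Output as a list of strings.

emit factor 1: 'aabbabab' (i=0, period=8)
emit factor 2: 'aabab' (i=8, period=5)
emit factor 3: 'aaaaabab' (i=13, period=8)
emit factor 4: 'a' (i=21, period=1)
emit factor 5: 'a' (i=22, period=1)
emit factor 6: 'a' (i=23, period=1)

["aabbabab", "aabab", "aaaaabab", "a", "a", "a"]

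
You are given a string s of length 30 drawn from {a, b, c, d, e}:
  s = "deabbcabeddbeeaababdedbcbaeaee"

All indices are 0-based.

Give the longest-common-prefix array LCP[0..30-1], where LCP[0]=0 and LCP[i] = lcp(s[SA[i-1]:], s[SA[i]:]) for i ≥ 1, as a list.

rank | idx | suffix
   0 |  14 | aababdedbcbaeaee
   1 |  15 | ababdedbcbaeaee
   2 |   2 | abbcabeddbeeaababdedbcbaeaee
   3 |  17 | abdedbcbaeaee
   4 |   6 | abeddbeeaababdedbcbaeaee
   5 |  25 | aeaee
   6 |  27 | aee
   7 |  16 | babdedbcbaeaee
   8 |  24 | baeaee
   9 |   3 | bbcabeddbeeaababdedbcbaeaee
  10 |   4 | bcabeddbeeaababdedbcbaeaee
  11 |  22 | bcbaeaee
  12 |  18 | bdedbcbaeaee
  13 |   7 | beddbeeaababdedbcbaeaee
  14 |  11 | beeaababdedbcbaeaee
  15 |   5 | cabeddbeeaababdedbcbaeaee
  16 |  23 | cbaeaee
  17 |  21 | dbcbaeaee
  18 |  10 | dbeeaababdedbcbaeaee
  19 |   9 | ddbeeaababdedbcbaeaee
  20 |   0 | deabbcabeddbeeaababdedbcbaeaee
  21 |  19 | dedbcbaeaee
  22 |  29 | e
  23 |  13 | eaababdedbcbaeaee
  24 |   1 | eabbcabeddbeeaababdedbcbaeaee
  25 |  26 | eaee
  26 |  20 | edbcbaeaee
  27 |   8 | eddbeeaababdedbcbaeaee
  28 |  28 | ee
  29 |  12 | eeaababdedbcbaeaee

SA = [14, 15, 2, 17, 6, 25, 27, 16, 24, 3, 4, 22, 18, 7, 11, 5, 23, 21, 10, 9, 0, 19, 29, 13, 1, 26, 20, 8, 28, 12]
[i] adj suffixes → lcp
  [1] 14/15 → 1 ('a')
  [2] 15/2 → 2 ('ab')
  [3] 2/17 → 2 ('ab')
  [4] 17/6 → 2 ('ab')
  [5] 6/25 → 1 ('a')
  [6] 25/27 → 2 ('ae')
  [7] 27/16 → 0 ('')
  [8] 16/24 → 2 ('ba')
  [9] 24/3 → 1 ('b')
  [10] 3/4 → 1 ('b')
  [11] 4/22 → 2 ('bc')
  [12] 22/18 → 1 ('b')
  [13] 18/7 → 1 ('b')
  [14] 7/11 → 2 ('be')
  [15] 11/5 → 0 ('')
  [16] 5/23 → 1 ('c')
  [17] 23/21 → 0 ('')
  [18] 21/10 → 2 ('db')
  [19] 10/9 → 1 ('d')
  [20] 9/0 → 1 ('d')
  [21] 0/19 → 2 ('de')
  [22] 19/29 → 0 ('')
  [23] 29/13 → 1 ('e')
  [24] 13/1 → 2 ('ea')
  [25] 1/26 → 2 ('ea')
  [26] 26/20 → 1 ('e')
  [27] 20/8 → 2 ('ed')
  [28] 8/28 → 1 ('e')
  [29] 28/12 → 2 ('ee')

[0, 1, 2, 2, 2, 1, 2, 0, 2, 1, 1, 2, 1, 1, 2, 0, 1, 0, 2, 1, 1, 2, 0, 1, 2, 2, 1, 2, 1, 2]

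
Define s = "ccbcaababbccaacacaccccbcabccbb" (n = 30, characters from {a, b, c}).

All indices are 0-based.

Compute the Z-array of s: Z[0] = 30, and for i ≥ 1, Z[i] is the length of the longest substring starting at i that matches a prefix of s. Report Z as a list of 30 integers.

[30, 1, 0, 1, 0, 0, 0, 0, 0, 0, 2, 1, 0, 0, 1, 0, 1, 0, 2, 2, 5, 1, 0, 1, 0, 0, 3, 1, 0, 0]

Z[0]=30
i=1: fresh scan; Z[1]=1 scan→box=[1,2)
i=2: fresh scan; Z[2]=0
i=3: fresh scan; Z[3]=1 scan→box=[3,4)
i=4: fresh scan; Z[4]=0
i=5: fresh scan; Z[5]=0
i=6: fresh scan; Z[6]=0
i=7: fresh scan; Z[7]=0
i=8: fresh scan; Z[8]=0
i=9: fresh scan; Z[9]=0
i=10: fresh scan; Z[10]=2 scan→box=[10,12)
i=11: min(r-i=1, Z[1]=1)=1; Z[11]=1
i=12: fresh scan; Z[12]=0
i=13: fresh scan; Z[13]=0
i=14: fresh scan; Z[14]=1 scan→box=[14,15)
i=15: fresh scan; Z[15]=0
i=16: fresh scan; Z[16]=1 scan→box=[16,17)
i=17: fresh scan; Z[17]=0
i=18: fresh scan; Z[18]=2 scan→box=[18,20)
i=19: min(r-i=1, Z[1]=1)=1; Z[19]=2 scan→box=[19,21)
i=20: min(r-i=1, Z[1]=1)=1; Z[20]=5 scan→box=[20,25)
i=21: min(r-i=4, Z[1]=1)=1; Z[21]=1
i=22: min(r-i=3, Z[2]=0)=0; Z[22]=0
i=23: min(r-i=2, Z[3]=1)=1; Z[23]=1
i=24: min(r-i=1, Z[4]=0)=0; Z[24]=0
i=25: fresh scan; Z[25]=0
i=26: fresh scan; Z[26]=3 scan→box=[26,29)
i=27: min(r-i=2, Z[1]=1)=1; Z[27]=1
i=28: min(r-i=1, Z[2]=0)=0; Z[28]=0
i=29: fresh scan; Z[29]=0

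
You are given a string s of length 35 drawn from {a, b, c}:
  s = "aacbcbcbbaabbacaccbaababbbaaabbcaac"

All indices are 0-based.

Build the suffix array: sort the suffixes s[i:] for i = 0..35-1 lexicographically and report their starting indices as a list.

[26, 19, 9, 27, 32, 0, 20, 10, 22, 28, 33, 13, 1, 15, 25, 18, 8, 21, 12, 24, 7, 11, 23, 29, 30, 5, 3, 34, 31, 14, 17, 6, 4, 2, 16]

rank→(start, suffix):
  0 → (26, 'aaabbcaac')
  1 → (19, 'aababbbaaabbcaac')
  2 → (9, 'aabbacaccbaababbbaaabbcaac')
  3 → (27, 'aabbcaac')
  4 → (32, 'aac')
  5 → (0, 'aacbcbcbbaabbacaccbaababbbaaabbcaac')
  6 → (20, 'ababbbaaabbcaac')
  7 → (10, 'abbacaccbaababbbaaabbcaac')
  8 → (22, 'abbbaaabbcaac')
  9 → (28, 'abbcaac')
  10 → (33, 'ac')
  11 → (13, 'acaccbaababbbaaabbcaac')
  12 → (1, 'acbcbcbbaabbacaccbaababbbaaabbcaac')
  13 → (15, 'accbaababbbaaabbcaac')
  14 → (25, 'baaabbcaac')
  15 → (18, 'baababbbaaabbcaac')
  16 → (8, 'baabbacaccbaababbbaaabbcaac')
  17 → (21, 'babbbaaabbcaac')
  18 → (12, 'bacaccbaababbbaaabbcaac')
  19 → (24, 'bbaaabbcaac')
  20 → (7, 'bbaabbacaccbaababbbaaabbcaac')
  21 → (11, 'bbacaccbaababbbaaabbcaac')
  22 → (23, 'bbbaaabbcaac')
  23 → (29, 'bbcaac')
  24 → (30, 'bcaac')
  25 → (5, 'bcbbaabbacaccbaababbbaaabbcaac')
  26 → (3, 'bcbcbbaabbacaccbaababbbaaabbcaac')
  27 → (34, 'c')
  28 → (31, 'caac')
  29 → (14, 'caccbaababbbaaabbcaac')
  30 → (17, 'cbaababbbaaabbcaac')
  31 → (6, 'cbbaabbacaccbaababbbaaabbcaac')
  32 → (4, 'cbcbbaabbacaccbaababbbaaabbcaac')
  33 → (2, 'cbcbcbbaabbacaccbaababbbaaabbcaac')
  34 → (16, 'ccbaababbbaaabbcaac')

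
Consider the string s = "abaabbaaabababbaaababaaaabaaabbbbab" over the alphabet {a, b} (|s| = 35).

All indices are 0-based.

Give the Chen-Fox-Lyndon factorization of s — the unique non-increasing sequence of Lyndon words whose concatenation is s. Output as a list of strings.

emit factor 1: 'ab' (i=0, period=2)
emit factor 2: 'aabb' (i=2, period=4)
emit factor 3: 'aaabababb' (i=6, period=9)
emit factor 4: 'aaabab' (i=15, period=6)
emit factor 5: 'aaaabaaabbbbab' (i=21, period=14)

["ab", "aabb", "aaabababb", "aaabab", "aaaabaaabbbbab"]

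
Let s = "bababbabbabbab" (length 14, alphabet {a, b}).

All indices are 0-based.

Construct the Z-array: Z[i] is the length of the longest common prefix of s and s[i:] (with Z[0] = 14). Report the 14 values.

Z[0]=14
i=1: outside box; Z[1]=0
i=2: outside box; Z[2]=3 scan→box=[2,5)
i=3: min(r-i=2, Z[1]=0)=0; Z[3]=0
i=4: min(r-i=1, Z[2]=3)=1; Z[4]=1
i=5: outside box; Z[5]=3 scan→box=[5,8)
i=6: min(r-i=2, Z[1]=0)=0; Z[6]=0
i=7: min(r-i=1, Z[2]=3)=1; Z[7]=1
i=8: outside box; Z[8]=3 scan→box=[8,11)
i=9: min(r-i=2, Z[1]=0)=0; Z[9]=0
i=10: min(r-i=1, Z[2]=3)=1; Z[10]=1
i=11: outside box; Z[11]=3 scan→box=[11,14)
i=12: min(r-i=2, Z[1]=0)=0; Z[12]=0
i=13: min(r-i=1, Z[2]=3)=1; Z[13]=1

[14, 0, 3, 0, 1, 3, 0, 1, 3, 0, 1, 3, 0, 1]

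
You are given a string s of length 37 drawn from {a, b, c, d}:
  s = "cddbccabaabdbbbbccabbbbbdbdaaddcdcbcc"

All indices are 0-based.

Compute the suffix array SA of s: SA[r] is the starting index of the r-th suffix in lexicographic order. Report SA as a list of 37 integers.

rank | idx | suffix
   0 |   8 | aabdbbbbccabbbbbdbdaaddcdcbcc
   1 |  27 | aaddcdcbcc
   2 |   6 | abaabdbbbbccabbbbbdbdaaddcdcbcc
   3 |  18 | abbbbbdbdaaddcdcbcc
   4 |   9 | abdbbbbccabbbbbdbdaaddcdcbcc
   5 |  28 | addcdcbcc
   6 |   7 | baabdbbbbccabbbbbdbdaaddcdcbcc
   7 |  19 | bbbbbdbdaaddcdcbcc
   8 |  12 | bbbbccabbbbbdbdaaddcdcbcc
   9 |  20 | bbbbdbdaaddcdcbcc
  10 |  13 | bbbccabbbbbdbdaaddcdcbcc
  11 |  21 | bbbdbdaaddcdcbcc
  12 |  14 | bbccabbbbbdbdaaddcdcbcc
  13 |  22 | bbdbdaaddcdcbcc
  14 |  34 | bcc
  15 |   3 | bccabaabdbbbbccabbbbbdbdaaddcdcbcc
  16 |  15 | bccabbbbbdbdaaddcdcbcc
  17 |  25 | bdaaddcdcbcc
  18 |  10 | bdbbbbccabbbbbdbdaaddcdcbcc
  19 |  23 | bdbdaaddcdcbcc
  20 |  36 | c
  21 |   5 | cabaabdbbbbccabbbbbdbdaaddcdcbcc
  22 |  17 | cabbbbbdbdaaddcdcbcc
  23 |  33 | cbcc
  24 |  35 | cc
  25 |   4 | ccabaabdbbbbccabbbbbdbdaaddcdcbcc
  26 |  16 | ccabbbbbdbdaaddcdcbcc
  27 |  31 | cdcbcc
  28 |   0 | cddbccabaabdbbbbccabbbbbdbdaaddcdcbcc
  29 |  26 | daaddcdcbcc
  30 |  11 | dbbbbccabbbbbdbdaaddcdcbcc
  31 |   2 | dbccabaabdbbbbccabbbbbdbdaaddcdcbcc
  32 |  24 | dbdaaddcdcbcc
  33 |  32 | dcbcc
  34 |  30 | dcdcbcc
  35 |   1 | ddbccabaabdbbbbccabbbbbdbdaaddcdcbcc
  36 |  29 | ddcdcbcc

[8, 27, 6, 18, 9, 28, 7, 19, 12, 20, 13, 21, 14, 22, 34, 3, 15, 25, 10, 23, 36, 5, 17, 33, 35, 4, 16, 31, 0, 26, 11, 2, 24, 32, 30, 1, 29]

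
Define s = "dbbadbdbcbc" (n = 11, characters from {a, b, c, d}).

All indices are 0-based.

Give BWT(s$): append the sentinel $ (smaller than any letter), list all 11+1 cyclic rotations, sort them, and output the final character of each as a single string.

cbbdcddbb$ba

rank  rotation      last
    0  $dbbadbdbcbc  c
    1  adbdbcbc$dbb  b
    2  badbdbcbc$db  b
    3  bbadbdbcbc$d  d
    4  bc$dbbadbdbc  c
    5  bcbc$dbbadbd  d
    6  bdbcbc$dbbad  d
    7  c$dbbadbdbcb  b
    8  cbc$dbbadbdb  b
    9  dbbadbdbcbc$  $
   10  dbcbc$dbbadb  b
   11  dbdbcbc$dbba  a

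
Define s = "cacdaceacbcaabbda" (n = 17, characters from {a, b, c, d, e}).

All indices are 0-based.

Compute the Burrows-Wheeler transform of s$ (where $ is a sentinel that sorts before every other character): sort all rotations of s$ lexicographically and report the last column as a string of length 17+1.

adcaecdacbb$aaabcc

rank  rotation            last
    0  $cacdaceacbcaabbda  a
    1  a$cacdaceacbcaabbd  d
    2  aabbda$cacdaceacbc  c
    3  abbda$cacdaceacbca  a
    4  acbcaabbda$cacdace  e
    5  acdaceacbcaabbda$c  c
    6  aceacbcaabbda$cacd  d
    7  bbda$cacdaceacbcaa  a
    8  bcaabbda$cacdaceac  c
    9  bda$cacdaceacbcaab  b
   10  caabbda$cacdaceacb  b
   11  cacdaceacbcaabbda$  $
   12  cbcaabbda$cacdacea  a
   13  cdaceacbcaabbda$ca  a
   14  ceacbcaabbda$cacda  a
   15  da$cacdaceacbcaabb  b
   16  daceacbcaabbda$cac  c
   17  eacbcaabbda$cacdac  c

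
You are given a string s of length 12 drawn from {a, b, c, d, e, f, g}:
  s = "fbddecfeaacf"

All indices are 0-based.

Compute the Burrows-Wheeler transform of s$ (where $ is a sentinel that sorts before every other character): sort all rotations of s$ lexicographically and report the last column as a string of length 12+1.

rank  rotation       last
    0  $fbddecfeaacf  f
    1  aacf$fbddecfe  e
    2  acf$fbddecfea  a
    3  bddecfeaacf$f  f
    4  cf$fbddecfeaa  a
    5  cfeaacf$fbdde  e
    6  ddecfeaacf$fb  b
    7  decfeaacf$fbd  d
    8  eaacf$fbddecf  f
    9  ecfeaacf$fbdd  d
   10  f$fbddecfeaac  c
   11  fbddecfeaacf$  $
   12  feaacf$fbddec  c

feafaebdfdc$c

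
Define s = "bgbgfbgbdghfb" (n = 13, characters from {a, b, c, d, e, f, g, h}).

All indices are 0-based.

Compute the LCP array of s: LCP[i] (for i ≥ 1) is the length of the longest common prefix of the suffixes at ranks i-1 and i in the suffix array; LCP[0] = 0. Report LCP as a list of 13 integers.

rank | idx | suffix
   0 |  12 | b
   1 |   7 | bdghfb
   2 |   5 | bgbdghfb
   3 |   0 | bgbgfbgbdghfb
   4 |   2 | bgfbgbdghfb
   5 |   8 | dghfb
   6 |  11 | fb
   7 |   4 | fbgbdghfb
   8 |   6 | gbdghfb
   9 |   1 | gbgfbgbdghfb
  10 |   3 | gfbgbdghfb
  11 |   9 | ghfb
  12 |  10 | hfb

SA = [12, 7, 5, 0, 2, 8, 11, 4, 6, 1, 3, 9, 10]
[i] adj suffixes → lcp
  [1] 12/7 → 1 ('b')
  [2] 7/5 → 1 ('b')
  [3] 5/0 → 3 ('bgb')
  [4] 0/2 → 2 ('bg')
  [5] 2/8 → 0 ('')
  [6] 8/11 → 0 ('')
  [7] 11/4 → 2 ('fb')
  [8] 4/6 → 0 ('')
  [9] 6/1 → 2 ('gb')
  [10] 1/3 → 1 ('g')
  [11] 3/9 → 1 ('g')
  [12] 9/10 → 0 ('')

[0, 1, 1, 3, 2, 0, 0, 2, 0, 2, 1, 1, 0]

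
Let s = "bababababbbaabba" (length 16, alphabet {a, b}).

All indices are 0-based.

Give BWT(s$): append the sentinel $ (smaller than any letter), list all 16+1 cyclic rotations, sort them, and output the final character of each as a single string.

rank  rotation           last
    0  $bababababbbaabba  a
    1  a$bababababbbaabb  b
    2  aabba$bababababbb  b
    3  ababababbbaabba$b  b
    4  abababbbaabba$bab  b
    5  ababbbaabba$babab  b
    6  abba$bababababbba  a
    7  abbbaabba$bababab  b
    8  ba$bababababbbaab  b
    9  baabba$bababababb  b
   10  bababababbbaabba$  $
   11  babababbbaabba$ba  a
   12  bababbbaabba$baba  a
   13  babbbaabba$bababa  a
   14  bba$bababababbbaa  a
   15  bbaabba$babababab  b
   16  bbbaabba$babababa  a

abbbbbabbb$aaaaba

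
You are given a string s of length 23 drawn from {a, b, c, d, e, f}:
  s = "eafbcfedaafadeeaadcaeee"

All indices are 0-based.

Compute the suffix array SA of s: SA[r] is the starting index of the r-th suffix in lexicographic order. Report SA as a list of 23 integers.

[15, 8, 16, 11, 19, 9, 1, 3, 18, 4, 7, 17, 12, 22, 14, 0, 6, 21, 13, 20, 10, 2, 5]

rank | idx | suffix
   0 |  15 | aadcaeee
   1 |   8 | aafadeeaadcaeee
   2 |  16 | adcaeee
   3 |  11 | adeeaadcaeee
   4 |  19 | aeee
   5 |   9 | afadeeaadcaeee
   6 |   1 | afbcfedaafadeeaadcaeee
   7 |   3 | bcfedaafadeeaadcaeee
   8 |  18 | caeee
   9 |   4 | cfedaafadeeaadcaeee
  10 |   7 | daafadeeaadcaeee
  11 |  17 | dcaeee
  12 |  12 | deeaadcaeee
  13 |  22 | e
  14 |  14 | eaadcaeee
  15 |   0 | eafbcfedaafadeeaadcaeee
  16 |   6 | edaafadeeaadcaeee
  17 |  21 | ee
  18 |  13 | eeaadcaeee
  19 |  20 | eee
  20 |  10 | fadeeaadcaeee
  21 |   2 | fbcfedaafadeeaadcaeee
  22 |   5 | fedaafadeeaadcaeee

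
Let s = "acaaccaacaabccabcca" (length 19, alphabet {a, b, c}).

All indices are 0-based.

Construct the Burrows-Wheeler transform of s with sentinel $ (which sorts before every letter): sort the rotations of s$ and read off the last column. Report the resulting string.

rank  rotation              last
    0  $acaaccaacaabccabcca  a
    1  a$acaaccaacaabccabcc  c
    2  aabccabcca$acaaccaac  c
    3  aacaabccabcca$acaacc  c
    4  aaccaacaabccabcca$ac  c
    5  abcca$acaaccaacaabcc  c
    6  abccabcca$acaaccaaca  a
    7  acaabccabcca$acaacca  a
    8  acaaccaacaabccabcca$  $
    9  accaacaabccabcca$aca  a
   10  bcca$acaaccaacaabcca  a
   11  bccabcca$acaaccaacaa  a
   12  ca$acaaccaacaabccabc  c
   13  caabccabcca$acaaccaa  a
   14  caacaabccabcca$acaac  c
   15  caaccaacaabccabcca$a  a
   16  cabcca$acaaccaacaabc  c
   17  cca$acaaccaacaabccab  b
   18  ccaacaabccabcca$acaa  a
   19  ccabcca$acaaccaacaab  b

acccccaa$aaacacacbab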